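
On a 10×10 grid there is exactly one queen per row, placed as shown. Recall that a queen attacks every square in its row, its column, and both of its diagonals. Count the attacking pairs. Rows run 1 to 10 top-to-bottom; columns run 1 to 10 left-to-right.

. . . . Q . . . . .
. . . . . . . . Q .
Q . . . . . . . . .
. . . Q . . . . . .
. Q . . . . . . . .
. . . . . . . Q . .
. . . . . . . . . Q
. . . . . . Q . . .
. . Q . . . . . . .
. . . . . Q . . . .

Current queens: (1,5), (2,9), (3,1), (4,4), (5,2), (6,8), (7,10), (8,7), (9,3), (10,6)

All columns are distinct and no two queens satisfy |Δrow| = |Δcol|, so no pair attacks.

0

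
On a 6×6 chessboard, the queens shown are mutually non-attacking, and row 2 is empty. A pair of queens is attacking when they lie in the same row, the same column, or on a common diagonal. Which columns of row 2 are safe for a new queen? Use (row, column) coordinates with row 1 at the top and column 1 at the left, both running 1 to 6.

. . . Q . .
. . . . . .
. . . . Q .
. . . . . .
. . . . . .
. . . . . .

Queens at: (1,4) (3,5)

columns 1, 2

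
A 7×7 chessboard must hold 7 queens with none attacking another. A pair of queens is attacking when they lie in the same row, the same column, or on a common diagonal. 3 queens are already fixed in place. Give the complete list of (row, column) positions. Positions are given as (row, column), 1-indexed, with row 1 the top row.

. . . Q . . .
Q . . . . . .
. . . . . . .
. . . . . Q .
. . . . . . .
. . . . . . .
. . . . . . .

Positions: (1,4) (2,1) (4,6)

(1,4) (2,1) (3,3) (4,6) (5,2) (6,7) (7,5)

Row 3: attacked by (1,4)→{2,4,6}; (2,1)→{1,2}; (4,6)→{5,6,7}. Safe: 3. Place at column 3.
Row 5: attacked by (1,4)→{4}; (2,1)→{1,4}; (3,3)→{1,3,5}; (4,6)→{5,6,7}. Safe: 2. Place at column 2.
Row 6: attacked by (1,4)→{4}; (2,1)→{1,5}; (3,3)→{3,6}; (4,6)→{4,6}; (5,2)→{1,2,3}. Safe: 7. Place at column 7.
Row 7: attacked by (1,4)→{4}; (2,1)→{1,6}; (3,3)→{3,7}; (4,6)→{3,6}; (5,2)→{2,4}; (6,7)→{6,7}. Safe: 5. Place at column 5.
Columns [4, 1, 3, 6, 2, 7, 5], r−c [-3, 1, 0, -2, 3, -1, 2], r+c [5, 3, 6, 10, 7, 13, 12] are all distinct, so no two queens attack.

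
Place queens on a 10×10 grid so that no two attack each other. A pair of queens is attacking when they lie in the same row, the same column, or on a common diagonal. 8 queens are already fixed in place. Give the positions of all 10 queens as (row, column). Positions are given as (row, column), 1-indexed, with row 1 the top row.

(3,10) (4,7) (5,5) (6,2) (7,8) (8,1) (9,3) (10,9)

(1,6) (2,4) (3,10) (4,7) (5,5) (6,2) (7,8) (8,1) (9,3) (10,9)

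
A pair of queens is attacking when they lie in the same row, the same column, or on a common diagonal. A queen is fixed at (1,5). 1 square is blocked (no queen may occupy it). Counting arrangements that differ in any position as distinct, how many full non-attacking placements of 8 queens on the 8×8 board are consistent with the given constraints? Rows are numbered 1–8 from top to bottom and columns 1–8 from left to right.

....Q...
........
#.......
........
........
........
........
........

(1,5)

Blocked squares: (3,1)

14

Branch on row 2: col 1 → 3; col 2 → 4; col 3 → 1; col 7 → 4; col 8 → 2.
Sum: 3 + 4 + 1 + 4 + 2 = 14.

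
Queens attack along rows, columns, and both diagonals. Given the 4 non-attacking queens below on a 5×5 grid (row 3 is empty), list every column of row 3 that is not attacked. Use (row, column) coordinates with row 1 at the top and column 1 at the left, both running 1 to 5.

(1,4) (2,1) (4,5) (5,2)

columns 3

(1,4) attacks row 3 at column 4 and diagonals 2.
(2,1) attacks row 3 at column 1 and diagonals 2.
(4,5) attacks row 3 at column 5 and diagonals 4.
(5,2) attacks row 3 at column 2 and diagonals 4.
Attacked columns: {1, 2, 4, 5}. Safe: {3}.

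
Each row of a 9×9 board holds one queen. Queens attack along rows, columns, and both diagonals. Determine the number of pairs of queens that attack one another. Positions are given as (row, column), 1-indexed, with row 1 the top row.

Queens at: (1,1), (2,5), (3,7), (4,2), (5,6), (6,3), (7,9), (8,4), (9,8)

0

All columns are distinct and no two queens satisfy |Δrow| = |Δcol|, so no pair attacks.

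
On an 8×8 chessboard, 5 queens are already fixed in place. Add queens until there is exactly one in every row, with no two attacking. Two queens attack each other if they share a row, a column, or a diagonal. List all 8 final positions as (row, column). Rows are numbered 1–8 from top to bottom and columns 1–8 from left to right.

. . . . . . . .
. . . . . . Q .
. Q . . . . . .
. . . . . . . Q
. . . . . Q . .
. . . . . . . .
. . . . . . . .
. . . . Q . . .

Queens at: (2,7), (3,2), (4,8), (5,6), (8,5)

(1,3) (2,7) (3,2) (4,8) (5,6) (6,4) (7,1) (8,5)

Row 1: attacked by (2,7)→{6,7,8}; (3,2)→{2,4}; (4,8)→{5,8}; (5,6)→{2,6}; (8,5)→{5}. Safe: 1, 3. Place at column 3.
Row 6: attacked by (1,3)→{3,8}; (2,7)→{3,7}; (3,2)→{2,5}; (4,8)→{6,8}; (5,6)→{5,6,7}; (8,5)→{3,5,7}. Safe: 1, 4. Place at column 4.
Row 7: attacked by (1,3)→{3}; (2,7)→{2,7}; (3,2)→{2,6}; (4,8)→{5,8}; (5,6)→{4,6,8}; (6,4)→{3,4,5}; (8,5)→{4,5,6}. Safe: 1. Place at column 1.
Columns [3, 7, 2, 8, 6, 4, 1, 5], r−c [-2, -5, 1, -4, -1, 2, 6, 3], r+c [4, 9, 5, 12, 11, 10, 8, 13] are all distinct, so no two queens attack.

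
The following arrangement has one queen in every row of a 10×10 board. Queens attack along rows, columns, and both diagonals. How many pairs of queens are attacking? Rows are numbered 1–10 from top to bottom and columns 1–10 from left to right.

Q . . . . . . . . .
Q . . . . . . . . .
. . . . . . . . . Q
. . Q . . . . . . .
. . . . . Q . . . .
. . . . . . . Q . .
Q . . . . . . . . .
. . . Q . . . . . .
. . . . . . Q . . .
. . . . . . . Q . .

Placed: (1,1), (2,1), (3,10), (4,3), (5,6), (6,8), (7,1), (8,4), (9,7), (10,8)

6

Same column: (1,1)–(2,1) (column 1); (1,1)–(7,1) (column 1); (2,1)–(7,1) (column 1); (6,8)–(10,8) (column 8).
Same diagonal: (2,1)–(4,3) (|2−4| = |1−3| = 2); (9,7)–(10,8) (|9−10| = |7−8| = 1).
Total attacking pairs: 6.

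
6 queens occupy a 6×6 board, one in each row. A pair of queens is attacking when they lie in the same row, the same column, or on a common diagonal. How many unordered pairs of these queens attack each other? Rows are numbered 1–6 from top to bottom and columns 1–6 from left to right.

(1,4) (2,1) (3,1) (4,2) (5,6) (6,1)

4

Same column: (2,1)–(3,1) (column 1); (2,1)–(6,1) (column 1); (3,1)–(6,1) (column 1).
Same diagonal: (3,1)–(4,2) (|3−4| = |1−2| = 1).
Total attacking pairs: 4.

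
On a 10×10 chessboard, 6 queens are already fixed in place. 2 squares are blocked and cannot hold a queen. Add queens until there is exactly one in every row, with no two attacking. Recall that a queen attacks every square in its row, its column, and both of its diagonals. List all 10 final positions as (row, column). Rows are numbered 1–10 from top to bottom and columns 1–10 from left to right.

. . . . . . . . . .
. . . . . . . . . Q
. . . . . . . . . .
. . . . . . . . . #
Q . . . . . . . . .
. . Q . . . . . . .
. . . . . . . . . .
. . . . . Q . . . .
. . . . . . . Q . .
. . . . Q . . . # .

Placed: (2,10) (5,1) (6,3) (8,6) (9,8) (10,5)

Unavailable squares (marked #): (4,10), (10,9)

(1,2) (2,10) (3,7) (4,4) (5,1) (6,3) (7,9) (8,6) (9,8) (10,5)

Row 1: attacked by (2,10)→{9,10}; (5,1)→{1,5}; (6,3)→{3,8}; (8,6)→{6}; (9,8)→{8}; (10,5)→{5}. Safe: 2, 4, 7. Place at column 2.
Row 3: attacked by (1,2)→{2,4}; (2,10)→{9,10}; (5,1)→{1,3}; (6,3)→{3,6}; (8,6)→{1,6}; (9,8)→{2,8}; (10,5)→{5}. Safe: 7. Place at column 7.
Row 4: attacked by (1,2)→{2,5}; (2,10)→{8,10}; (3,7)→{6,7,8}; (5,1)→{1,2}; (6,3)→{1,3,5}; (8,6)→{2,6,10}; (9,8)→{3,8}; (10,5)→{5}. Blocked: 10. Safe: 4, 9. Place at column 4.
Row 7: attacked by (1,2)→{2,8}; (2,10)→{5,10}; (3,7)→{3,7}; (4,4)→{1,4,7}; (5,1)→{1,3}; (6,3)→{2,3,4}; (8,6)→{5,6,7}; (9,8)→{6,8,10}; (10,5)→{2,5,8}. Safe: 9. Place at column 9.
Columns [2, 10, 7, 4, 1, 3, 9, 6, 8, 5], r−c [-1, -8, -4, 0, 4, 3, -2, 2, 1, 5], r+c [3, 12, 10, 8, 6, 9, 16, 14, 17, 15] are all distinct, so no two queens attack.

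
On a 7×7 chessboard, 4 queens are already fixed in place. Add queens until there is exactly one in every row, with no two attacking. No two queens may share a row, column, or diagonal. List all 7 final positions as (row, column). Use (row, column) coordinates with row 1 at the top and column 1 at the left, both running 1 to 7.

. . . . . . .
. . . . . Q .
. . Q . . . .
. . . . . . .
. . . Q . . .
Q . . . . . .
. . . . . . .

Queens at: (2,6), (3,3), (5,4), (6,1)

Row 1: attacked by (2,6)→{5,6,7}; (3,3)→{1,3,5}; (5,4)→{4}; (6,1)→{1,6}. Safe: 2. Place at column 2.
Row 4: attacked by (1,2)→{2,5}; (2,6)→{4,6}; (3,3)→{2,3,4}; (5,4)→{3,4,5}; (6,1)→{1,3}. Safe: 7. Place at column 7.
Row 7: attacked by (1,2)→{2}; (2,6)→{1,6}; (3,3)→{3,7}; (4,7)→{4,7}; (5,4)→{2,4,6}; (6,1)→{1,2}. Safe: 5. Place at column 5.
Columns [2, 6, 3, 7, 4, 1, 5], r−c [-1, -4, 0, -3, 1, 5, 2], r+c [3, 8, 6, 11, 9, 7, 12] are all distinct, so no two queens attack.

(1,2) (2,6) (3,3) (4,7) (5,4) (6,1) (7,5)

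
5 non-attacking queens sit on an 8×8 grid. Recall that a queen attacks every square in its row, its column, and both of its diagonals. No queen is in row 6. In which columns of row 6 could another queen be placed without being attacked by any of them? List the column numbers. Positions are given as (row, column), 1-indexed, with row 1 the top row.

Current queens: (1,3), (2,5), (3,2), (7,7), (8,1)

columns 4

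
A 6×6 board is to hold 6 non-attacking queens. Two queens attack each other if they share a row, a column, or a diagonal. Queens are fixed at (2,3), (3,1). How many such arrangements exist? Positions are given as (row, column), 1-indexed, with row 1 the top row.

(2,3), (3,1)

Branch on row 1: col 5 → 1; col 6 → 0.
Sum: 1 + 0 = 1.

1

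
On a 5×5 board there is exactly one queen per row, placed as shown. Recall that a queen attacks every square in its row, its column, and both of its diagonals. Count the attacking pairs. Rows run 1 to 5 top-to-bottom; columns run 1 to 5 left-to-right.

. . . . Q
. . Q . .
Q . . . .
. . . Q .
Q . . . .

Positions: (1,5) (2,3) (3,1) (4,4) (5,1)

2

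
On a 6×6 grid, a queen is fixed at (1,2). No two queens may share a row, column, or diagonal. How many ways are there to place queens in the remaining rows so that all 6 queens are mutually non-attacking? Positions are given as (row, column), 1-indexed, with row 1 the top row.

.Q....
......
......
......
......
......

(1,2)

Branch on row 2: col 4 → 1; col 5 → 0; col 6 → 0.
Sum: 1 + 0 + 0 = 1.

1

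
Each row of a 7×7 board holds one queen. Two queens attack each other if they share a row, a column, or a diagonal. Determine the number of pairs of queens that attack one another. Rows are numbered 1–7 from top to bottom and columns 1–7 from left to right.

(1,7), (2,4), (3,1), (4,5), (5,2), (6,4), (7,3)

Same column: (2,4)–(6,4) (column 4).
Same diagonal: (3,1)–(6,4) (|3−6| = |1−4| = 3); (6,4)–(7,3) (|6−7| = |4−3| = 1).
Total attacking pairs: 3.

3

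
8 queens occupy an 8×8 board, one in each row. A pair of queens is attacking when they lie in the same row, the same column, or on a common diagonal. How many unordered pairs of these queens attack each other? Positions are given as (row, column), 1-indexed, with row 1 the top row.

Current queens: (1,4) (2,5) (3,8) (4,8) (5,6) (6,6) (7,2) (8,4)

8

Same column: (1,4)–(8,4) (column 4); (3,8)–(4,8) (column 8); (5,6)–(6,6) (column 6).
Same diagonal: (1,4)–(2,5) (|1−2| = |4−5| = 1); (3,8)–(5,6) (|3−5| = |8−6| = 2); (4,8)–(6,6) (|4−6| = |8−6| = 2); (4,8)–(8,4) (|4−8| = |8−4| = 4); (6,6)–(8,4) (|6−8| = |6−4| = 2).
Total attacking pairs: 8.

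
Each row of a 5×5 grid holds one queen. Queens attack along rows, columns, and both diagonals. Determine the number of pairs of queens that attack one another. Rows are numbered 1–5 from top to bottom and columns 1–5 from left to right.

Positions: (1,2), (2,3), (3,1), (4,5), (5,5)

Same column: (4,5)–(5,5) (column 5).
Same diagonal: (1,2)–(2,3) (|1−2| = |2−3| = 1); (1,2)–(4,5) (|1−4| = |2−5| = 3); (2,3)–(4,5) (|2−4| = |3−5| = 2).
Total attacking pairs: 4.

4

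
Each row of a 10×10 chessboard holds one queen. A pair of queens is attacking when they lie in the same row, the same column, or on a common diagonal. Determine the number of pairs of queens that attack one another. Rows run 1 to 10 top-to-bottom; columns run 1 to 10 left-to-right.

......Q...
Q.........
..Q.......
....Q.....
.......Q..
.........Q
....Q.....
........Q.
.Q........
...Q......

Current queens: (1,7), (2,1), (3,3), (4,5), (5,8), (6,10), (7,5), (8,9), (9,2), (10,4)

2

Same column: (4,5)–(7,5) (column 5).
Same diagonal: (4,5)–(8,9) (|4−8| = |5−9| = 4).
Total attacking pairs: 2.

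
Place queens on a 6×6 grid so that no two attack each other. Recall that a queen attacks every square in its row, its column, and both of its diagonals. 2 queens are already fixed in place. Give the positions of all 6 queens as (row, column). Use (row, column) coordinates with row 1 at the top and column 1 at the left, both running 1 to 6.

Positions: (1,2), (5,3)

(1,2) (2,4) (3,6) (4,1) (5,3) (6,5)

Row 2: attacked by (1,2)→{1,2,3}; (5,3)→{3,6}. Safe: 4, 5. Place at column 4.
Row 3: attacked by (1,2)→{2,4}; (2,4)→{3,4,5}; (5,3)→{1,3,5}. Safe: 6. Place at column 6.
Row 4: attacked by (1,2)→{2,5}; (2,4)→{2,4,6}; (3,6)→{5,6}; (5,3)→{2,3,4}. Safe: 1. Place at column 1.
Row 6: attacked by (1,2)→{2}; (2,4)→{4}; (3,6)→{3,6}; (4,1)→{1,3}; (5,3)→{2,3,4}. Safe: 5. Place at column 5.
Columns [2, 4, 6, 1, 3, 5], r−c [-1, -2, -3, 3, 2, 1], r+c [3, 6, 9, 5, 8, 11] are all distinct, so no two queens attack.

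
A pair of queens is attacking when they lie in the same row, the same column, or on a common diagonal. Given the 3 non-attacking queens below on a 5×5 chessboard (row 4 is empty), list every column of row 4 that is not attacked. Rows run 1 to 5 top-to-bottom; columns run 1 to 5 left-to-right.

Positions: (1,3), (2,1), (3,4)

columns 2

(1,3) attacks row 4 at column 3.
(2,1) attacks row 4 at column 1 and diagonals 3.
(3,4) attacks row 4 at column 4 and diagonals 3, 5.
Attacked columns: {1, 3, 4, 5}. Safe: {2}.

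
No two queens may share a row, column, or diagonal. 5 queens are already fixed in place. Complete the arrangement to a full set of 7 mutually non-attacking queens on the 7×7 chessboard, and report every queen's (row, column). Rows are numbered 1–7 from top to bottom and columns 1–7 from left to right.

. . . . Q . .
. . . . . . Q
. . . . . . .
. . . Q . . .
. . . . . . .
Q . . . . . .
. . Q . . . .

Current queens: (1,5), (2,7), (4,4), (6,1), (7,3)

Row 3: attacked by (1,5)→{3,5,7}; (2,7)→{6,7}; (4,4)→{3,4,5}; (6,1)→{1,4}; (7,3)→{3,7}. Safe: 2. Place at column 2.
Row 5: attacked by (1,5)→{1,5}; (2,7)→{4,7}; (3,2)→{2,4}; (4,4)→{3,4,5}; (6,1)→{1,2}; (7,3)→{1,3,5}. Safe: 6. Place at column 6.
Columns [5, 7, 2, 4, 6, 1, 3], r−c [-4, -5, 1, 0, -1, 5, 4], r+c [6, 9, 5, 8, 11, 7, 10] are all distinct, so no two queens attack.

(1,5) (2,7) (3,2) (4,4) (5,6) (6,1) (7,3)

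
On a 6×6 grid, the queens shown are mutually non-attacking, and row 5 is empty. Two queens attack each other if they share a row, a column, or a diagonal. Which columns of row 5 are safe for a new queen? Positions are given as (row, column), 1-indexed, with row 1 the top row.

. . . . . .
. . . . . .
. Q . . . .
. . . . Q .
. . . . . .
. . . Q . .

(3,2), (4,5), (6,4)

(3,2) attacks row 5 at column 2 and diagonals 4.
(4,5) attacks row 5 at column 5 and diagonals 4, 6.
(6,4) attacks row 5 at column 4 and diagonals 3, 5.
Attacked columns: {2, 3, 4, 5, 6}. Safe: {1}.

columns 1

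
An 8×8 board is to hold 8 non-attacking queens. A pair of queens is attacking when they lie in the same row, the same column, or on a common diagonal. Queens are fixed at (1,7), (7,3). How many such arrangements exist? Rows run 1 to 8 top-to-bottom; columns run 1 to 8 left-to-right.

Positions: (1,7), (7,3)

Branch on row 2: col 1 → 0; col 2 → 1; col 4 → 2; col 5 → 0.
Sum: 0 + 1 + 2 + 0 = 3.

3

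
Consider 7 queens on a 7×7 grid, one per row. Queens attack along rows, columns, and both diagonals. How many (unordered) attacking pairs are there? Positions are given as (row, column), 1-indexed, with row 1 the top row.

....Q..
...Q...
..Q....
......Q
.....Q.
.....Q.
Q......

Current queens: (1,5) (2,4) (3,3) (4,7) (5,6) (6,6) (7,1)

6

Same column: (5,6)–(6,6) (column 6).
Same diagonal: (1,5)–(2,4) (|1−2| = |5−4| = 1); (1,5)–(3,3) (|1−3| = |5−3| = 2); (2,4)–(3,3) (|2−3| = |4−3| = 1); (3,3)–(6,6) (|3−6| = |3−6| = 3); (4,7)–(5,6) (|4−5| = |7−6| = 1).
Total attacking pairs: 6.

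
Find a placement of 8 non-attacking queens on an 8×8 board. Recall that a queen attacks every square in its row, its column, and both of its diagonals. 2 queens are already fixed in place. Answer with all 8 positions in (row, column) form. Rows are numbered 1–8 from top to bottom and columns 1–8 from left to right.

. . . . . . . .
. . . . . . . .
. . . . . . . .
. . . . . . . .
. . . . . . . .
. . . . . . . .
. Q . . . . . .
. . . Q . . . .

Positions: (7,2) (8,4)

Row 1: attacked by (7,2)→{2,8}; (8,4)→{4}. Safe: 1, 3, 5, 6, 7. Place at column 7.
Row 2: attacked by (1,7)→{6,7,8}; (7,2)→{2,7}; (8,4)→{4}. Safe: 1, 3, 5. Place at column 5.
Row 3: attacked by (1,7)→{5,7}; (2,5)→{4,5,6}; (7,2)→{2,6}; (8,4)→{4}. Safe: 1, 3, 8. Place at column 3.
Row 4: attacked by (1,7)→{4,7}; (2,5)→{3,5,7}; (3,3)→{2,3,4}; (7,2)→{2,5}; (8,4)→{4,8}. Safe: 1, 6. Place at column 1.
Row 5: attacked by (1,7)→{3,7}; (2,5)→{2,5,8}; (3,3)→{1,3,5}; (4,1)→{1,2}; (7,2)→{2,4}; (8,4)→{1,4,7}. Safe: 6. Place at column 6.
Row 6: attacked by (1,7)→{2,7}; (2,5)→{1,5}; (3,3)→{3,6}; (4,1)→{1,3}; (5,6)→{5,6,7}; (7,2)→{1,2,3}; (8,4)→{2,4,6}. Safe: 8. Place at column 8.
Columns [7, 5, 3, 1, 6, 8, 2, 4], r−c [-6, -3, 0, 3, -1, -2, 5, 4], r+c [8, 7, 6, 5, 11, 14, 9, 12] are all distinct, so no two queens attack.

(1,7) (2,5) (3,3) (4,1) (5,6) (6,8) (7,2) (8,4)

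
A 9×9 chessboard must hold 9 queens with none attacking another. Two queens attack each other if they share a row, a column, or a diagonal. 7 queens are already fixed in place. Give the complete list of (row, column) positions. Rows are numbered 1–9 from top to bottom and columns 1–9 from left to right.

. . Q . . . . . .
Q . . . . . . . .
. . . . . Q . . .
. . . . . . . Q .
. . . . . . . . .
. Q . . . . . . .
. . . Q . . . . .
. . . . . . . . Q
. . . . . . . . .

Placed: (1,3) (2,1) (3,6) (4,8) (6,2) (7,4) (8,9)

Row 5: attacked by (1,3)→{3,7}; (2,1)→{1,4}; (3,6)→{4,6,8}; (4,8)→{7,8,9}; (6,2)→{1,2,3}; (7,4)→{2,4,6}; (8,9)→{6,9}. Safe: 5. Place at column 5.
Row 9: attacked by (1,3)→{3}; (2,1)→{1,8}; (3,6)→{6}; (4,8)→{3,8}; (5,5)→{1,5,9}; (6,2)→{2,5}; (7,4)→{2,4,6}; (8,9)→{8,9}. Safe: 7. Place at column 7.
Columns [3, 1, 6, 8, 5, 2, 4, 9, 7], r−c [-2, 1, -3, -4, 0, 4, 3, -1, 2], r+c [4, 3, 9, 12, 10, 8, 11, 17, 16] are all distinct, so no two queens attack.

(1,3) (2,1) (3,6) (4,8) (5,5) (6,2) (7,4) (8,9) (9,7)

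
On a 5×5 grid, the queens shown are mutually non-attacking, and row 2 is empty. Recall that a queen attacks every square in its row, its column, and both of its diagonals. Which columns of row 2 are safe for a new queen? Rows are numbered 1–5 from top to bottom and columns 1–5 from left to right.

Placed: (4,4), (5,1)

(4,4) attacks row 2 at column 4 and diagonals 2.
(5,1) attacks row 2 at column 1 and diagonals 4.
Attacked columns: {1, 2, 4}. Safe: {3, 5}.

columns 3, 5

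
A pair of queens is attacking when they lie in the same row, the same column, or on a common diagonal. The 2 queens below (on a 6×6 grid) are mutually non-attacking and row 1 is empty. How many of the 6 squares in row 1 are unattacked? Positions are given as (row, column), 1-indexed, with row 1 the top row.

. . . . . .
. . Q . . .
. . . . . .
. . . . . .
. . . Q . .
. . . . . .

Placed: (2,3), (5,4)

(2,3) attacks row 1 at column 3 and diagonals 2, 4.
(5,4) attacks row 1 at column 4.
Attacked columns: {2, 3, 4}. Safe: {1, 5, 6}.

3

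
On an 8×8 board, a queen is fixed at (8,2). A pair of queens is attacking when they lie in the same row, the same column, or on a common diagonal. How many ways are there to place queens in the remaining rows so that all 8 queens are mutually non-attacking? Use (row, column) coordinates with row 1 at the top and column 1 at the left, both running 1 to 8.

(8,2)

8

Branch on row 1: col 1 → 0; col 3 → 2; col 4 → 3; col 5 → 3; col 6 → 0; col 7 → 0; col 8 → 0.
Sum: 0 + 2 + 3 + 3 + 0 + 0 + 0 = 8.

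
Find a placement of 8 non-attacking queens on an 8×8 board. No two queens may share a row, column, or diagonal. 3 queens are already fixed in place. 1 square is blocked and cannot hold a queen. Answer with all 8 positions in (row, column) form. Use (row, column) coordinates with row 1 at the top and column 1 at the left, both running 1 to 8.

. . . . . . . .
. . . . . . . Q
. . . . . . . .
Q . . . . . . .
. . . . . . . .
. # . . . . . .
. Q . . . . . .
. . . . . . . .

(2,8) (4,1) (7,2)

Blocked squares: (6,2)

(1,5) (2,8) (3,4) (4,1) (5,3) (6,6) (7,2) (8,7)

Row 1: attacked by (2,8)→{7,8}; (4,1)→{1,4}; (7,2)→{2,8}. Safe: 3, 5, 6. Place at column 5.
Row 3: attacked by (1,5)→{3,5,7}; (2,8)→{7,8}; (4,1)→{1,2}; (7,2)→{2,6}. Safe: 4. Place at column 4.
Row 5: attacked by (1,5)→{1,5}; (2,8)→{5,8}; (3,4)→{2,4,6}; (4,1)→{1,2}; (7,2)→{2,4}. Safe: 3, 7. Place at column 3.
Row 6: attacked by (1,5)→{5}; (2,8)→{4,8}; (3,4)→{1,4,7}; (4,1)→{1,3}; (5,3)→{2,3,4}; (7,2)→{1,2,3}. Blocked: 2. Safe: 6. Place at column 6.
Row 8: attacked by (1,5)→{5}; (2,8)→{2,8}; (3,4)→{4}; (4,1)→{1,5}; (5,3)→{3,6}; (6,6)→{4,6,8}; (7,2)→{1,2,3}. Safe: 7. Place at column 7.
Columns [5, 8, 4, 1, 3, 6, 2, 7], r−c [-4, -6, -1, 3, 2, 0, 5, 1], r+c [6, 10, 7, 5, 8, 12, 9, 15] are all distinct, so no two queens attack.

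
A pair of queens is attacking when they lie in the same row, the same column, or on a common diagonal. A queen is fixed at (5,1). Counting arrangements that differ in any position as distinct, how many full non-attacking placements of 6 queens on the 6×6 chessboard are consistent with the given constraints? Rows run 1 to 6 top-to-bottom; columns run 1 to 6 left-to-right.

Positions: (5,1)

1

Branch on row 1: col 2 → 0; col 3 → 1; col 4 → 0; col 6 → 0.
Sum: 0 + 1 + 0 + 0 = 1.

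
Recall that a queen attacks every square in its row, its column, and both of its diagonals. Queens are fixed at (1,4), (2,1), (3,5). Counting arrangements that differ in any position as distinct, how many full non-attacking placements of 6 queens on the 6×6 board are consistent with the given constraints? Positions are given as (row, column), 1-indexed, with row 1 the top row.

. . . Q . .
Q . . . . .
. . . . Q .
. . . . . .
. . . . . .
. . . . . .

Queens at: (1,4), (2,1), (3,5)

1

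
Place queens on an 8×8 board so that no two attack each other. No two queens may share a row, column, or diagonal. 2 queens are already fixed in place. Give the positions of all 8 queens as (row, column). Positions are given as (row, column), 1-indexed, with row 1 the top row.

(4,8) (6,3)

(1,4) (2,1) (3,5) (4,8) (5,6) (6,3) (7,7) (8,2)

Row 1: attacked by (4,8)→{5,8}; (6,3)→{3,8}. Safe: 1, 2, 4, 6, 7. Place at column 4.
Row 2: attacked by (1,4)→{3,4,5}; (4,8)→{6,8}; (6,3)→{3,7}. Safe: 1, 2. Place at column 1.
Row 3: attacked by (1,4)→{2,4,6}; (2,1)→{1,2}; (4,8)→{7,8}; (6,3)→{3,6}. Safe: 5. Place at column 5.
Row 5: attacked by (1,4)→{4,8}; (2,1)→{1,4}; (3,5)→{3,5,7}; (4,8)→{7,8}; (6,3)→{2,3,4}. Safe: 6. Place at column 6.
Row 7: attacked by (1,4)→{4}; (2,1)→{1,6}; (3,5)→{1,5}; (4,8)→{5,8}; (5,6)→{4,6,8}; (6,3)→{2,3,4}. Safe: 7. Place at column 7.
Row 8: attacked by (1,4)→{4}; (2,1)→{1,7}; (3,5)→{5}; (4,8)→{4,8}; (5,6)→{3,6}; (6,3)→{1,3,5}; (7,7)→{6,7,8}. Safe: 2. Place at column 2.
Columns [4, 1, 5, 8, 6, 3, 7, 2], r−c [-3, 1, -2, -4, -1, 3, 0, 6], r+c [5, 3, 8, 12, 11, 9, 14, 10] are all distinct, so no two queens attack.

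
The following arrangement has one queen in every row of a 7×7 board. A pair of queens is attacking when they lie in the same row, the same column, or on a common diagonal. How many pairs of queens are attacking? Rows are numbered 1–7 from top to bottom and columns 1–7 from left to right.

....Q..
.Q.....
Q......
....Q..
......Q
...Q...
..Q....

4

Same column: (1,5)–(4,5) (column 5).
Same diagonal: (2,2)–(3,1) (|2−3| = |2−1| = 1); (3,1)–(6,4) (|3−6| = |1−4| = 3); (6,4)–(7,3) (|6−7| = |4−3| = 1).
Total attacking pairs: 4.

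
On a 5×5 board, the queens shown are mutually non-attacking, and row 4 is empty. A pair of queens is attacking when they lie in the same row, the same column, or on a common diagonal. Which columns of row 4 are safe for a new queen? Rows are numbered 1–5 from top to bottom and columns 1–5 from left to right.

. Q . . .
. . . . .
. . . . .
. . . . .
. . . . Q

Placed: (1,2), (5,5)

columns 1, 3

(1,2) attacks row 4 at column 2 and diagonals 5.
(5,5) attacks row 4 at column 5 and diagonals 4.
Attacked columns: {2, 4, 5}. Safe: {1, 3}.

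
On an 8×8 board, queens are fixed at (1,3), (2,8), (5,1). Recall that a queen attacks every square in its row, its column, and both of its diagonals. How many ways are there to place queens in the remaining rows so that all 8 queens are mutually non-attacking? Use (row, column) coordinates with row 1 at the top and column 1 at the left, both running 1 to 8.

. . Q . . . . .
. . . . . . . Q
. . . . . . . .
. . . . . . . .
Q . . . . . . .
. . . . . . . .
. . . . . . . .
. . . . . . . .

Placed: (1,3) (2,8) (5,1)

1

Branch on row 3: col 2 → 0; col 4 → 1; col 6 → 0.
Sum: 0 + 1 + 0 = 1.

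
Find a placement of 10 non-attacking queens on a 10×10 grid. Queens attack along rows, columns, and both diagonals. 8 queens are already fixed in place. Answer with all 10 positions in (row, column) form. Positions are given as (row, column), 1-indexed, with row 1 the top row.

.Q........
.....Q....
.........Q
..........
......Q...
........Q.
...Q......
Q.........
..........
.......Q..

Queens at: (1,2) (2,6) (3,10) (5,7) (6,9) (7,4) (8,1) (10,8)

Row 4: attacked by (1,2)→{2,5}; (2,6)→{4,6,8}; (3,10)→{9,10}; (5,7)→{6,7,8}; (6,9)→{7,9}; (7,4)→{1,4,7}; (8,1)→{1,5}; (10,8)→{2,8}. Safe: 3. Place at column 3.
Row 9: attacked by (1,2)→{2,10}; (2,6)→{6}; (3,10)→{4,10}; (4,3)→{3,8}; (5,7)→{3,7}; (6,9)→{6,9}; (7,4)→{2,4,6}; (8,1)→{1,2}; (10,8)→{7,8,9}. Safe: 5. Place at column 5.
Columns [2, 6, 10, 3, 7, 9, 4, 1, 5, 8], r−c [-1, -4, -7, 1, -2, -3, 3, 7, 4, 2], r+c [3, 8, 13, 7, 12, 15, 11, 9, 14, 18] are all distinct, so no two queens attack.

(1,2) (2,6) (3,10) (4,3) (5,7) (6,9) (7,4) (8,1) (9,5) (10,8)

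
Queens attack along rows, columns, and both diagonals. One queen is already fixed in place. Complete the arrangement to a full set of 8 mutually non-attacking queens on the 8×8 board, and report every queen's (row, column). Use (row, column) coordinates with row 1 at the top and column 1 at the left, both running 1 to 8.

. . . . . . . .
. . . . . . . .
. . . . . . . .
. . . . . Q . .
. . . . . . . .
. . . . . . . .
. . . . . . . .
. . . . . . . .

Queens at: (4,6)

Row 1: attacked by (4,6)→{3,6}. Safe: 1, 2, 4, 5, 7, 8. Place at column 1.
Row 2: attacked by (1,1)→{1,2}; (4,6)→{4,6,8}. Safe: 3, 5, 7. Place at column 5.
Row 3: attacked by (1,1)→{1,3}; (2,5)→{4,5,6}; (4,6)→{5,6,7}. Safe: 2, 8. Place at column 8.
Row 5: attacked by (1,1)→{1,5}; (2,5)→{2,5,8}; (3,8)→{6,8}; (4,6)→{5,6,7}. Safe: 3, 4. Place at column 3.
Row 6: attacked by (1,1)→{1,6}; (2,5)→{1,5}; (3,8)→{5,8}; (4,6)→{4,6,8}; (5,3)→{2,3,4}. Safe: 7. Place at column 7.
Row 7: attacked by (1,1)→{1,7}; (2,5)→{5}; (3,8)→{4,8}; (4,6)→{3,6}; (5,3)→{1,3,5}; (6,7)→{6,7,8}. Safe: 2. Place at column 2.
Row 8: attacked by (1,1)→{1,8}; (2,5)→{5}; (3,8)→{3,8}; (4,6)→{2,6}; (5,3)→{3,6}; (6,7)→{5,7}; (7,2)→{1,2,3}. Safe: 4. Place at column 4.
Columns [1, 5, 8, 6, 3, 7, 2, 4], r−c [0, -3, -5, -2, 2, -1, 5, 4], r+c [2, 7, 11, 10, 8, 13, 9, 12] are all distinct, so no two queens attack.

(1,1) (2,5) (3,8) (4,6) (5,3) (6,7) (7,2) (8,4)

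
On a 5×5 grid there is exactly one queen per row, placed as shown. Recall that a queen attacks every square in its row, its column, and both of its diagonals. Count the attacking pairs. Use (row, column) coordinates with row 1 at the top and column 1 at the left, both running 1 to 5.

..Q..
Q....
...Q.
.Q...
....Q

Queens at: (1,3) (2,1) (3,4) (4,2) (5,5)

All columns are distinct and no two queens satisfy |Δrow| = |Δcol|, so no pair attacks.

0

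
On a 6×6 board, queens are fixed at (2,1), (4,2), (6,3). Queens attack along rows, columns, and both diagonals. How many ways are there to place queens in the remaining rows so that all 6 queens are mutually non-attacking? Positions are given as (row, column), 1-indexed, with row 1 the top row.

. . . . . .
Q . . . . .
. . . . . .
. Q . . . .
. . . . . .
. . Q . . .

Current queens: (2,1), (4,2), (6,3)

1

Branch on row 1: col 4 → 1; col 6 → 0.
Sum: 1 + 0 = 1.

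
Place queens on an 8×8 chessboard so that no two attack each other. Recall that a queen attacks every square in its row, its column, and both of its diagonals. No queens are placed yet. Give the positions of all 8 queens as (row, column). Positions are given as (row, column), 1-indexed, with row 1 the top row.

(1,2) (2,5) (3,7) (4,1) (5,3) (6,8) (7,6) (8,4)

Row 1: Safe: 1, 2, 3, 4, 5, 6, 7, 8. Place at column 2.
Row 2: attacked by (1,2)→{1,2,3}. Safe: 4, 5, 6, 7, 8. Place at column 5.
Row 3: attacked by (1,2)→{2,4}; (2,5)→{4,5,6}. Safe: 1, 3, 7, 8. Place at column 7.
Row 4: attacked by (1,2)→{2,5}; (2,5)→{3,5,7}; (3,7)→{6,7,8}. Safe: 1, 4. Place at column 1.
Row 5: attacked by (1,2)→{2,6}; (2,5)→{2,5,8}; (3,7)→{5,7}; (4,1)→{1,2}. Safe: 3, 4. Place at column 3.
Row 6: attacked by (1,2)→{2,7}; (2,5)→{1,5}; (3,7)→{4,7}; (4,1)→{1,3}; (5,3)→{2,3,4}. Safe: 6, 8. Place at column 8.
Row 7: attacked by (1,2)→{2,8}; (2,5)→{5}; (3,7)→{3,7}; (4,1)→{1,4}; (5,3)→{1,3,5}; (6,8)→{7,8}. Safe: 6. Place at column 6.
Row 8: attacked by (1,2)→{2}; (2,5)→{5}; (3,7)→{2,7}; (4,1)→{1,5}; (5,3)→{3,6}; (6,8)→{6,8}; (7,6)→{5,6,7}. Safe: 4. Place at column 4.
Columns [2, 5, 7, 1, 3, 8, 6, 4], r−c [-1, -3, -4, 3, 2, -2, 1, 4], r+c [3, 7, 10, 5, 8, 14, 13, 12] are all distinct, so no two queens attack.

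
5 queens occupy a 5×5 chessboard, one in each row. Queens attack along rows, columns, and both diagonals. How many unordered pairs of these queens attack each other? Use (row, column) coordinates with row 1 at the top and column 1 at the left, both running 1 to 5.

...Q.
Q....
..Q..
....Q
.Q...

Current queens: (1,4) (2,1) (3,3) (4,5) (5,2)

0

All columns are distinct and no two queens satisfy |Δrow| = |Δcol|, so no pair attacks.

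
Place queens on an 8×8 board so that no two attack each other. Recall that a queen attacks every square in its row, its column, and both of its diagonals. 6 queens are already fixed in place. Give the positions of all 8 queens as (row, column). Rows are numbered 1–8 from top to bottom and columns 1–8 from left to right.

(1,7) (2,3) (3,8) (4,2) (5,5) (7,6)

(1,7) (2,3) (3,8) (4,2) (5,5) (6,1) (7,6) (8,4)

Row 6: attacked by (1,7)→{2,7}; (2,3)→{3,7}; (3,8)→{5,8}; (4,2)→{2,4}; (5,5)→{4,5,6}; (7,6)→{5,6,7}. Safe: 1. Place at column 1.
Row 8: attacked by (1,7)→{7}; (2,3)→{3}; (3,8)→{3,8}; (4,2)→{2,6}; (5,5)→{2,5,8}; (6,1)→{1,3}; (7,6)→{5,6,7}. Safe: 4. Place at column 4.
Columns [7, 3, 8, 2, 5, 1, 6, 4], r−c [-6, -1, -5, 2, 0, 5, 1, 4], r+c [8, 5, 11, 6, 10, 7, 13, 12] are all distinct, so no two queens attack.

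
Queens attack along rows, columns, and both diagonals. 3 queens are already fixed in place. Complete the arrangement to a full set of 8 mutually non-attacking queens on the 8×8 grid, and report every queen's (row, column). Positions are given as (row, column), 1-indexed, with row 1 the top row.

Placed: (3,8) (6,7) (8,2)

Row 1: attacked by (3,8)→{6,8}; (6,7)→{2,7}; (8,2)→{2}. Safe: 1, 3, 4, 5. Place at column 4.
Row 2: attacked by (1,4)→{3,4,5}; (3,8)→{7,8}; (6,7)→{3,7}; (8,2)→{2,8}. Safe: 1, 6. Place at column 6.
Row 4: attacked by (1,4)→{1,4,7}; (2,6)→{4,6,8}; (3,8)→{7,8}; (6,7)→{5,7}; (8,2)→{2,6}. Safe: 3. Place at column 3.
Row 5: attacked by (1,4)→{4,8}; (2,6)→{3,6}; (3,8)→{6,8}; (4,3)→{2,3,4}; (6,7)→{6,7,8}; (8,2)→{2,5}. Safe: 1. Place at column 1.
Row 7: attacked by (1,4)→{4}; (2,6)→{1,6}; (3,8)→{4,8}; (4,3)→{3,6}; (5,1)→{1,3}; (6,7)→{6,7,8}; (8,2)→{1,2,3}. Safe: 5. Place at column 5.
Columns [4, 6, 8, 3, 1, 7, 5, 2], r−c [-3, -4, -5, 1, 4, -1, 2, 6], r+c [5, 8, 11, 7, 6, 13, 12, 10] are all distinct, so no two queens attack.

(1,4) (2,6) (3,8) (4,3) (5,1) (6,7) (7,5) (8,2)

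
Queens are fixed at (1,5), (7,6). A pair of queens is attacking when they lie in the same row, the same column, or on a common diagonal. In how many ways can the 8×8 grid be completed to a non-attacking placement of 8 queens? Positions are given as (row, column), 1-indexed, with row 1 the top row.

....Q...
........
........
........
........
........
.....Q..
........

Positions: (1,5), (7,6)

Branch on row 2: col 2 → 1; col 3 → 2; col 7 → 2; col 8 → 1.
Sum: 1 + 2 + 2 + 1 = 6.

6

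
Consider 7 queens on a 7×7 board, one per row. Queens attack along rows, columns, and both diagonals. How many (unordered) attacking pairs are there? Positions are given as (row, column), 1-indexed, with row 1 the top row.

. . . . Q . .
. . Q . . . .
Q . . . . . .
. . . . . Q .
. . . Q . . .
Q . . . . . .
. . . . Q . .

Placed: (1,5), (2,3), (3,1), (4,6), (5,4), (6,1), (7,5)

Same column: (1,5)–(7,5) (column 5); (3,1)–(6,1) (column 1).
Same diagonal: (3,1)–(7,5) (|3−7| = |1−5| = 4).
Total attacking pairs: 3.

3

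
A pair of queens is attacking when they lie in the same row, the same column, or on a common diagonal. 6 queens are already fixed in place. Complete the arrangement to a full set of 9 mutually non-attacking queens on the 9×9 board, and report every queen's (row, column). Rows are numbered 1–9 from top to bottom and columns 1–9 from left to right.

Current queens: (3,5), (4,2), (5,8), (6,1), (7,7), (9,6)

(1,9) (2,3) (3,5) (4,2) (5,8) (6,1) (7,7) (8,4) (9,6)

Row 1: attacked by (3,5)→{3,5,7}; (4,2)→{2,5}; (5,8)→{4,8}; (6,1)→{1,6}; (7,7)→{1,7}; (9,6)→{6}. Safe: 9. Place at column 9.
Row 2: attacked by (1,9)→{8,9}; (3,5)→{4,5,6}; (4,2)→{2,4}; (5,8)→{5,8}; (6,1)→{1,5}; (7,7)→{2,7}; (9,6)→{6}. Safe: 3. Place at column 3.
Row 8: attacked by (1,9)→{2,9}; (2,3)→{3,9}; (3,5)→{5}; (4,2)→{2,6}; (5,8)→{5,8}; (6,1)→{1,3}; (7,7)→{6,7,8}; (9,6)→{5,6,7}. Safe: 4. Place at column 4.
Columns [9, 3, 5, 2, 8, 1, 7, 4, 6], r−c [-8, -1, -2, 2, -3, 5, 0, 4, 3], r+c [10, 5, 8, 6, 13, 7, 14, 12, 15] are all distinct, so no two queens attack.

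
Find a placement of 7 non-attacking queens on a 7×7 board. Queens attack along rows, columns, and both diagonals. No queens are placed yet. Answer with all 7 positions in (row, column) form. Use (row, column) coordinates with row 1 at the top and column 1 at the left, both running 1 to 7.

Row 1: Safe: 1, 2, 3, 4, 5, 6, 7. Place at column 2.
Row 2: attacked by (1,2)→{1,2,3}. Safe: 4, 5, 6, 7. Place at column 7.
Row 3: attacked by (1,2)→{2,4}; (2,7)→{6,7}. Safe: 1, 3, 5. Place at column 5.
Row 4: attacked by (1,2)→{2,5}; (2,7)→{5,7}; (3,5)→{4,5,6}. Safe: 1, 3. Place at column 3.
Row 5: attacked by (1,2)→{2,6}; (2,7)→{4,7}; (3,5)→{3,5,7}; (4,3)→{2,3,4}. Safe: 1. Place at column 1.
Row 6: attacked by (1,2)→{2,7}; (2,7)→{3,7}; (3,5)→{2,5}; (4,3)→{1,3,5}; (5,1)→{1,2}. Safe: 4, 6. Place at column 6.
Row 7: attacked by (1,2)→{2}; (2,7)→{2,7}; (3,5)→{1,5}; (4,3)→{3,6}; (5,1)→{1,3}; (6,6)→{5,6,7}. Safe: 4. Place at column 4.
Columns [2, 7, 5, 3, 1, 6, 4], r−c [-1, -5, -2, 1, 4, 0, 3], r+c [3, 9, 8, 7, 6, 12, 11] are all distinct, so no two queens attack.

(1,2) (2,7) (3,5) (4,3) (5,1) (6,6) (7,4)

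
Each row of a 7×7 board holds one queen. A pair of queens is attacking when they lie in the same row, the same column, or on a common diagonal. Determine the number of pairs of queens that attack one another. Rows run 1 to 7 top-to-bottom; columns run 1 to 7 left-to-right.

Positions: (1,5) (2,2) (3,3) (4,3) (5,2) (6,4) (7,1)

5

Same column: (2,2)–(5,2) (column 2); (3,3)–(4,3) (column 3).
Same diagonal: (1,5)–(3,3) (|1−3| = |5−3| = 2); (2,2)–(3,3) (|2−3| = |2−3| = 1); (4,3)–(5,2) (|4−5| = |3−2| = 1).
Total attacking pairs: 5.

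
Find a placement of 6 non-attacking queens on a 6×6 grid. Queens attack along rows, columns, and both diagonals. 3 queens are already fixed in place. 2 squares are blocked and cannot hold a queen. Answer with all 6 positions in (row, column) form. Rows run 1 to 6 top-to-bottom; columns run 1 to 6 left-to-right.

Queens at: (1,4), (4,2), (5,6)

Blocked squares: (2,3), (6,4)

(1,4) (2,1) (3,5) (4,2) (5,6) (6,3)

Row 2: attacked by (1,4)→{3,4,5}; (4,2)→{2,4}; (5,6)→{3,6}. Blocked: 3. Safe: 1. Place at column 1.
Row 3: attacked by (1,4)→{2,4,6}; (2,1)→{1,2}; (4,2)→{1,2,3}; (5,6)→{4,6}. Safe: 5. Place at column 5.
Row 6: attacked by (1,4)→{4}; (2,1)→{1,5}; (3,5)→{2,5}; (4,2)→{2,4}; (5,6)→{5,6}. Blocked: 4. Safe: 3. Place at column 3.
Columns [4, 1, 5, 2, 6, 3], r−c [-3, 1, -2, 2, -1, 3], r+c [5, 3, 8, 6, 11, 9] are all distinct, so no two queens attack.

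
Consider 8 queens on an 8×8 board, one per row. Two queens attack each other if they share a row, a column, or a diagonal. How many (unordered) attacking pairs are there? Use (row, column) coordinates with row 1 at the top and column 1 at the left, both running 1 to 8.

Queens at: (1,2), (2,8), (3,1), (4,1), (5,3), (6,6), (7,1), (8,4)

6

Same column: (3,1)–(4,1) (column 1); (3,1)–(7,1) (column 1); (4,1)–(7,1) (column 1).
Same diagonal: (3,1)–(5,3) (|3−5| = |1−3| = 2); (5,3)–(7,1) (|5−7| = |3−1| = 2); (6,6)–(8,4) (|6−8| = |6−4| = 2).
Total attacking pairs: 6.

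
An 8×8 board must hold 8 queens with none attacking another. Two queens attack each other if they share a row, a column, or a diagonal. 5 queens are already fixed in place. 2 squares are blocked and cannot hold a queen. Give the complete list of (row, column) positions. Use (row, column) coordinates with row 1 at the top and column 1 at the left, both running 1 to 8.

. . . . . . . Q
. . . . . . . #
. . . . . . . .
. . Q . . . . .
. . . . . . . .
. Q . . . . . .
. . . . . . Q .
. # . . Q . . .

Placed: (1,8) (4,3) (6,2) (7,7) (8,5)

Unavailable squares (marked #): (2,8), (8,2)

(1,8) (2,4) (3,1) (4,3) (5,6) (6,2) (7,7) (8,5)

Row 2: attacked by (1,8)→{7,8}; (4,3)→{1,3,5}; (6,2)→{2,6}; (7,7)→{2,7}; (8,5)→{5}. Blocked: 8. Safe: 4. Place at column 4.
Row 3: attacked by (1,8)→{6,8}; (2,4)→{3,4,5}; (4,3)→{2,3,4}; (6,2)→{2,5}; (7,7)→{3,7}; (8,5)→{5}. Safe: 1. Place at column 1.
Row 5: attacked by (1,8)→{4,8}; (2,4)→{1,4,7}; (3,1)→{1,3}; (4,3)→{2,3,4}; (6,2)→{1,2,3}; (7,7)→{5,7}; (8,5)→{2,5,8}. Safe: 6. Place at column 6.
Columns [8, 4, 1, 3, 6, 2, 7, 5], r−c [-7, -2, 2, 1, -1, 4, 0, 3], r+c [9, 6, 4, 7, 11, 8, 14, 13] are all distinct, so no two queens attack.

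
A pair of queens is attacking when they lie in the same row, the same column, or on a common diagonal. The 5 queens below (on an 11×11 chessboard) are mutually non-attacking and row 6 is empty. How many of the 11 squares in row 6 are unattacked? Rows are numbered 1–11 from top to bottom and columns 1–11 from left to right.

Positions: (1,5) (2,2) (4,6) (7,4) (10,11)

2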